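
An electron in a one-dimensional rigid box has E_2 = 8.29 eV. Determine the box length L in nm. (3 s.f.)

From E_n = n²h²/(8m_eL²), L = n·h/√(8m_eE_n).
E_2 = 8.29 eV = 1.328×10^-18 J, so L = 2·6.626×10^-34/√(8·9.109×10^-31·1.328×10^-18) = 4.26×10^-10 m = 0.426 nm.

L = 0.426 nm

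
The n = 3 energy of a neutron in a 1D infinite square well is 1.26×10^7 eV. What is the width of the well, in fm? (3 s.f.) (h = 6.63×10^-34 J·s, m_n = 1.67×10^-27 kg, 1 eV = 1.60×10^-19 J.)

L = 12.1 fm

From E_n = n²h²/(8m_nL²), L = n·h/√(8m_nE_n).
E_3 = 1.26×10^7 eV = 2.016×10^-12 J, so L = 3·6.63×10^-34/√(8·1.67×10^-27·2.016×10^-12) = 1.21×10^-14 m = 12.1 fm.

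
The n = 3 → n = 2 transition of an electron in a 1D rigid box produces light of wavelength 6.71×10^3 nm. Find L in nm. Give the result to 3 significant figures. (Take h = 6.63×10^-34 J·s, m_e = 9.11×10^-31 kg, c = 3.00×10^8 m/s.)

L = 3.19 nm

The photon carries ΔE = hc/λ = 6.63×10^-34·3.00×10^8/6.71×10^-6 m = 2.964×10^-20 J.
Since ΔE = (3² − 2²)E_1, E_1 = 5.928×10^-21 J, and L = h/√(8m_eE_1) = 3.19×10^-9 m = 3.19 nm.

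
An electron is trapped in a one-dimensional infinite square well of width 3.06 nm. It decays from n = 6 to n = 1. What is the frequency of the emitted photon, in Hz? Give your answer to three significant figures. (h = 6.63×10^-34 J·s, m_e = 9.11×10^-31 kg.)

f = 3.40×10^14 Hz

E_1 = h²/(8m_eL²) = 6.441×10^-21 J and ΔE = (6² − 1²)E_1 = 2.254×10^-19 J.
f = ΔE/h = 2.254×10^-19/6.63×10^-34 = 3.40×10^14 Hz.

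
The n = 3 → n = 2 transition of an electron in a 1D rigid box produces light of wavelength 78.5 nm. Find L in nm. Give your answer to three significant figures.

L = 0.345 nm

The photon carries ΔE = hc/λ = 6.626×10^-34·2.998×10^8/7.85×10^-8 m = 2.531×10^-18 J.
Since ΔE = (3² − 2²)E_1, E_1 = 5.062×10^-19 J, and L = h/√(8m_eE_1) = 3.45×10^-10 m = 0.345 nm.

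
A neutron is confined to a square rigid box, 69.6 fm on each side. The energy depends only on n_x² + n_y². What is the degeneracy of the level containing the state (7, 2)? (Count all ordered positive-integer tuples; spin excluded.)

degeneracy = 2

The level has n_x² + n_y² = 53. The ordered positive-integer solutions are (2, 7), (7, 2).
That gives 2 states.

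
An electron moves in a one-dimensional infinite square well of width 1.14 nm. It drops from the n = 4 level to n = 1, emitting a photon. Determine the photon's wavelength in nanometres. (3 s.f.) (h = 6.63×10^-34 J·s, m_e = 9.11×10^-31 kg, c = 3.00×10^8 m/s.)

λ = 286 nm

E_1 = h²/(8m_eL²) = 4.641×10^-20 J, so ΔE = (4² − 1²)E_1 = 6.961×10^-19 J.
λ = hc/ΔE = (6.63×10^-34·3.00×10^8)/6.961×10^-19 = 2.86×10^-7 m = 286 nm.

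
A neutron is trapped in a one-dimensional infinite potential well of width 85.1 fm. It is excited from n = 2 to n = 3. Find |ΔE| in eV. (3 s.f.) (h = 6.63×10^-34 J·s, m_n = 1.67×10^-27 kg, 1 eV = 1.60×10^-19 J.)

E_1 = h²/(8m_nL²) = 4.543×10^-15 J.
|ΔE| = |2² − 3²|·E_1 = 5·4.543×10^-15 J = 2.272×10^-14 J = 1.42×10^5 eV.

|ΔE| = 1.42×10^5 eV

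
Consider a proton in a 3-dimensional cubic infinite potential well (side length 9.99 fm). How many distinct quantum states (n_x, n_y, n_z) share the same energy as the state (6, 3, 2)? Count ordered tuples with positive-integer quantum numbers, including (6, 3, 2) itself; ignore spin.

The level has n_x² + n_y² + n_z² = 49. The ordered positive-integer solutions are (2, 3, 6), (2, 6, 3), (3, 2, 6), (3, 6, 2), (6, 2, 3), (6, 3, 2).
That gives 6 states.

degeneracy = 6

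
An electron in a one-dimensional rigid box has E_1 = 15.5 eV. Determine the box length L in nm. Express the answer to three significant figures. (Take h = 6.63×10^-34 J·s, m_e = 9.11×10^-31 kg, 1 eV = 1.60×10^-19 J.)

L = 0.156 nm

From E_n = n²h²/(8m_eL²), L = n·h/√(8m_eE_n).
E_1 = 15.5 eV = 2.480×10^-18 J, so L = 1·6.63×10^-34/√(8·9.11×10^-31·2.480×10^-18) = 1.56×10^-10 m = 0.156 nm.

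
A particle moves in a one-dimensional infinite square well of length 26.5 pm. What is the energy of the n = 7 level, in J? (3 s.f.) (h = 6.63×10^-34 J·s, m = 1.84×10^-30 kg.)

E_7 = 2.08×10^-15 J

For an infinite well E_n = n²h²/(8mL²), so E_1 = h²/(8mL²) = (6.63×10^-34)²/(8·1.84×10^-30·(2.65×10^-11 m)²) = 4.252×10^-17 J.
Then E_7 = 7²·E_1 = 49·4.252×10^-17 J = 2.08×10^-15 J.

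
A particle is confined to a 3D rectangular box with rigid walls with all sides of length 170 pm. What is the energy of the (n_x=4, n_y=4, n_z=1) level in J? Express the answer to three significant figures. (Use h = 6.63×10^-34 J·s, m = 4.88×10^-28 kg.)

For a 3D rectangular well E = (h²/8m)·Σ n_i²/L_i² = (6.63×10^-34)²/(8·4.88×10^-28) · [4²/(170 pm)² + 4²/(170 pm)² + 1²/(170 pm)²].
Evaluating gives E = 1.29×10^-19 J.

E = 1.29×10^-19 J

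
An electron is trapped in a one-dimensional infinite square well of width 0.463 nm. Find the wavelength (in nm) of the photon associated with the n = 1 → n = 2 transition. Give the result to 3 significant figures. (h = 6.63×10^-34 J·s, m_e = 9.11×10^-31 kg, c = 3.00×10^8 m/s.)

λ = 236 nm

E_1 = h²/(8m_eL²) = 2.814×10^-19 J, so ΔE = (2² − 1²)E_1 = 8.442×10^-19 J.
λ = hc/ΔE = (6.63×10^-34·3.00×10^8)/8.442×10^-19 = 2.36×10^-7 m = 236 nm.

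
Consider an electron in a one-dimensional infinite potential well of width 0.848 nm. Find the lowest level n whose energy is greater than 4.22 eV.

n = 3

E_1 = h²/(8m_eL²) = 8.378×10^-20 J = 0.5230 eV.
Need n² > 4.22/0.5230 = 8.069, i.e. n > 2.841.
The smallest integer satisfying this is n = 3.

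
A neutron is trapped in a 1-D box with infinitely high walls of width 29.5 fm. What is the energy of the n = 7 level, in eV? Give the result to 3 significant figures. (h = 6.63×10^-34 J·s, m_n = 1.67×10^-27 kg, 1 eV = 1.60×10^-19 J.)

For an infinite well E_n = n²h²/(8m_nL²), so E_1 = h²/(8m_nL²) = (6.63×10^-34)²/(8·1.67×10^-27·(2.95×10^-14 m)²) = 3.781×10^-14 J.
Then E_7 = 7²·E_1 = 49·3.781×10^-14 J = 1.853×10^-12 J.
Converting, E_7 = 1.853×10^-12 J / (1.60×10^-19 J/eV) = 1.16×10^7 eV.

E_7 = 1.16×10^7 eV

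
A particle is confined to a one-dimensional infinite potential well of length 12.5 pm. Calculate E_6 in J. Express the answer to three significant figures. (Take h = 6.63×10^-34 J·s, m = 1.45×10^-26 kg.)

For an infinite well E_n = n²h²/(8mL²), so E_1 = h²/(8mL²) = (6.63×10^-34)²/(8·1.45×10^-26·(1.25×10^-11 m)²) = 2.425×10^-20 J.
Then E_6 = 6²·E_1 = 36·2.425×10^-20 J = 8.73×10^-19 J.

E_6 = 8.73×10^-19 J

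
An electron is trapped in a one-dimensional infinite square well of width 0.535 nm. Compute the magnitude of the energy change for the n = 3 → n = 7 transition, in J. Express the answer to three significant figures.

|ΔE| = 8.42×10^-18 J

E_1 = h²/(8m_eL²) = 2.105×10^-19 J.
|ΔE| = |3² − 7²|·E_1 = 40·2.105×10^-19 J = 8.42×10^-18 J.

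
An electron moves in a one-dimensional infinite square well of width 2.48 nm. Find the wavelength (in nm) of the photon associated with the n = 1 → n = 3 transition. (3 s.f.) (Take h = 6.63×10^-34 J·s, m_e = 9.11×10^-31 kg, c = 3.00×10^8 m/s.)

λ = 2.54×10^3 nm

E_1 = h²/(8m_eL²) = 9.807×10^-21 J, so ΔE = (3² − 1²)E_1 = 7.846×10^-20 J.
λ = hc/ΔE = (6.63×10^-34·3.00×10^8)/7.846×10^-20 = 2.54×10^-6 m = 2.54×10^3 nm.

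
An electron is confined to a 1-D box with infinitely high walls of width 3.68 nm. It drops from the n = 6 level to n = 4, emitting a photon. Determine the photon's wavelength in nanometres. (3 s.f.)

E_1 = h²/(8m_eL²) = 4.449×10^-21 J, so ΔE = (6² − 4²)E_1 = 8.898×10^-20 J.
λ = hc/ΔE = (6.626×10^-34·2.998×10^8)/8.898×10^-20 = 2.23×10^-6 m = 2.23×10^3 nm.

λ = 2.23×10^3 nm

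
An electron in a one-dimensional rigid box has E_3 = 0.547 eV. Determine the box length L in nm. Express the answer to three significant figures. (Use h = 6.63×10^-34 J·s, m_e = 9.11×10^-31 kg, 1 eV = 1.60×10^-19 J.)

From E_n = n²h²/(8m_eL²), L = n·h/√(8m_eE_n).
E_3 = 0.547 eV = 8.752×10^-20 J, so L = 3·6.63×10^-34/√(8·9.11×10^-31·8.752×10^-20) = 2.49×10^-9 m = 2.49 nm.

L = 2.49 nm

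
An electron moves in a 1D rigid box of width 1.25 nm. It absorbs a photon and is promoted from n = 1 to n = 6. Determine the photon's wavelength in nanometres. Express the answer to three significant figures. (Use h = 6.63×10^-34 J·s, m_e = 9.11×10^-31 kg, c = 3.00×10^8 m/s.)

E_1 = h²/(8m_eL²) = 3.860×10^-20 J, so ΔE = (6² − 1²)E_1 = 1.351×10^-18 J.
λ = hc/ΔE = (6.63×10^-34·3.00×10^8)/1.351×10^-18 = 1.47×10^-7 m = 147 nm.

λ = 147 nm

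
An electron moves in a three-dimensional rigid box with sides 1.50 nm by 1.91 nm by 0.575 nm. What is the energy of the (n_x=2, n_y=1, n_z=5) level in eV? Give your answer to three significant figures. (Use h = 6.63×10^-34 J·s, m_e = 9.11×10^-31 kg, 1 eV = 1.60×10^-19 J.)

For a 3D rectangular well E = (h²/8m_e)·Σ n_i²/L_i² = (6.63×10^-34)²/(8·9.11×10^-31) · [2²/(1.50 nm)² + 1²/(1.91 nm)² + 5²/(0.575 nm)²].
Evaluating gives E = 4.684×10^-18 J = 29.3 eV.

E = 29.3 eV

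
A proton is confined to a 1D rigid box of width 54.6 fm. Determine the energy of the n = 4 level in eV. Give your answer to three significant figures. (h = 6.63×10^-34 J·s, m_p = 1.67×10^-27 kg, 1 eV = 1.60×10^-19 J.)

E_4 = 1.10×10^6 eV

For an infinite well E_n = n²h²/(8m_pL²), so E_1 = h²/(8m_pL²) = (6.63×10^-34)²/(8·1.67×10^-27·(5.46×10^-14 m)²) = 1.104×10^-14 J.
Then E_4 = 4²·E_1 = 16·1.104×10^-14 J = 1.766×10^-13 J.
Converting, E_4 = 1.766×10^-13 J / (1.60×10^-19 J/eV) = 1.10×10^6 eV.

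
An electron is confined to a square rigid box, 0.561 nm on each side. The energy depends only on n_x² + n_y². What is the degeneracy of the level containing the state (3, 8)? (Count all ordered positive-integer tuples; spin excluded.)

degeneracy = 2

The level has n_x² + n_y² = 73. The ordered positive-integer solutions are (3, 8), (8, 3).
That gives 2 states.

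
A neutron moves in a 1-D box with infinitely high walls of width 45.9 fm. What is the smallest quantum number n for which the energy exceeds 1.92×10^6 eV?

E_1 = h²/(8m_nL²) = 1.555×10^-14 J = 9.707×10^4 eV.
Need n² > 1.92×10^6/9.707×10^4 = 19.78, i.e. n > 4.447.
The smallest integer satisfying this is n = 5.

n = 5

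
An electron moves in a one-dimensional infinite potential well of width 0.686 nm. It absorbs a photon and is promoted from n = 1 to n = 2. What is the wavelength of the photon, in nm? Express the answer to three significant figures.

λ = 517 nm

E_1 = h²/(8m_eL²) = 1.280×10^-19 J, so ΔE = (2² − 1²)E_1 = 3.840×10^-19 J.
λ = hc/ΔE = (6.626×10^-34·2.998×10^8)/3.840×10^-19 = 5.17×10^-7 m = 517 nm.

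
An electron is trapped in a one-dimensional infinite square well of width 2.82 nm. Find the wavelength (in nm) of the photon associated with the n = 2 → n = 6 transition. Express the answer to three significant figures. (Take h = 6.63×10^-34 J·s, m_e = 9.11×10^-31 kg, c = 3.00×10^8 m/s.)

E_1 = h²/(8m_eL²) = 7.584×10^-21 J, so ΔE = (6² − 2²)E_1 = 2.427×10^-19 J.
λ = hc/ΔE = (6.63×10^-34·3.00×10^8)/2.427×10^-19 = 8.20×10^-7 m = 820 nm.

λ = 820 nm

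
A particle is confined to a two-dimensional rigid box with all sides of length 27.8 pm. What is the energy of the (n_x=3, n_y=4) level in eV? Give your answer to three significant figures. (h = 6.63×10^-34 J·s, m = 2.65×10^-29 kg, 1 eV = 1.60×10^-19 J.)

E = 419 eV

For a 2D rectangular well E = (h²/8m)·Σ n_i²/L_i² = (6.63×10^-34)²/(8·2.65×10^-29) · [3²/(27.8 pm)² + 4²/(27.8 pm)²].
Evaluating gives E = 6.707×10^-17 J = 419 eV.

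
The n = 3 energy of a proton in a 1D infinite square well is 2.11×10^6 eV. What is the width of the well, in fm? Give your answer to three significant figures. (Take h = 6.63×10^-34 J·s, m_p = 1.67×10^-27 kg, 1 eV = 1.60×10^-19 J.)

L = 29.6 fm

From E_n = n²h²/(8m_pL²), L = n·h/√(8m_pE_n).
E_3 = 2.11×10^6 eV = 3.376×10^-13 J, so L = 3·6.63×10^-34/√(8·1.67×10^-27·3.376×10^-13) = 2.96×10^-14 m = 29.6 fm.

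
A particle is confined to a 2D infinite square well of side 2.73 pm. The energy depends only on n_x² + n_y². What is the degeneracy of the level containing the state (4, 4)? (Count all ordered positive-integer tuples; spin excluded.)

The level has n_x² + n_y² = 32. The ordered positive-integer solutions are (4, 4).
That gives 1 state.

degeneracy = 1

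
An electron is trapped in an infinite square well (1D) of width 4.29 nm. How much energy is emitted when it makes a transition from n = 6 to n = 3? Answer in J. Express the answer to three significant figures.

|ΔE| = 8.84×10^-20 J

E_1 = h²/(8m_eL²) = 3.274×10^-21 J.
|ΔE| = |6² − 3²|·E_1 = 27·3.274×10^-21 J = 8.84×10^-20 J.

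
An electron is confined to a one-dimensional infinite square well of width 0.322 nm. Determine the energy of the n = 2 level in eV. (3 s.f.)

E_2 = 14.5 eV

For an infinite well E_n = n²h²/(8m_eL²), so E_1 = h²/(8m_eL²) = (6.626×10^-34)²/(8·9.109×10^-31·(3.22×10^-10 m)²) = 5.811×10^-19 J.
Then E_2 = 2²·E_1 = 4·5.811×10^-19 J = 2.324×10^-18 J.
Converting, E_2 = 2.324×10^-18 J / (1.602×10^-19 J/eV) = 14.5 eV.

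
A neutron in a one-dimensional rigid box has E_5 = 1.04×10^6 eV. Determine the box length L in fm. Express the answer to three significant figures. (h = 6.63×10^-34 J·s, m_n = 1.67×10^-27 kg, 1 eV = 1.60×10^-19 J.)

L = 70.3 fm

From E_n = n²h²/(8m_nL²), L = n·h/√(8m_nE_n).
E_5 = 1.04×10^6 eV = 1.664×10^-13 J, so L = 5·6.63×10^-34/√(8·1.67×10^-27·1.664×10^-13) = 7.03×10^-14 m = 70.3 fm.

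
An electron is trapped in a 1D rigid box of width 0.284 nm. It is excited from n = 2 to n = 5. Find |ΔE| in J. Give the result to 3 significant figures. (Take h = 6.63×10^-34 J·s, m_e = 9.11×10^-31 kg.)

|ΔE| = 1.57×10^-17 J

E_1 = h²/(8m_eL²) = 7.478×10^-19 J.
|ΔE| = |2² − 5²|·E_1 = 21·7.478×10^-19 J = 1.57×10^-17 J.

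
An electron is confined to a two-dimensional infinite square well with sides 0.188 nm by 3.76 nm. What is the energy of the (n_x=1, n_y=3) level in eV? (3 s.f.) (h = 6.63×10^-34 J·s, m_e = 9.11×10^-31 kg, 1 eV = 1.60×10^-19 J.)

E = 10.9 eV

For a 2D rectangular well E = (h²/8m_e)·Σ n_i²/L_i² = (6.63×10^-34)²/(8·9.11×10^-31) · [1²/(0.188 nm)² + 3²/(3.76 nm)²].
Evaluating gives E = 1.745×10^-18 J = 10.9 eV.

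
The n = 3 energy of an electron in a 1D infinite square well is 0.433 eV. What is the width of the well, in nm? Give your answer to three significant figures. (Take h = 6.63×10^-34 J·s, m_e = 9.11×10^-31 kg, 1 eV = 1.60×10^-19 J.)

From E_n = n²h²/(8m_eL²), L = n·h/√(8m_eE_n).
E_3 = 0.433 eV = 6.928×10^-20 J, so L = 3·6.63×10^-34/√(8·9.11×10^-31·6.928×10^-20) = 2.80×10^-9 m = 2.80 nm.

L = 2.80 nm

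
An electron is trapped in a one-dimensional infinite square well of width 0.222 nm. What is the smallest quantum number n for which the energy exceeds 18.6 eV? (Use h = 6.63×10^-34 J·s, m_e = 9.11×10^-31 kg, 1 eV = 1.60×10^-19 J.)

n = 2

E_1 = h²/(8m_eL²) = 1.224×10^-18 J = 7.650 eV.
Need n² > 18.6/7.650 = 2.431, i.e. n > 1.559.
The smallest integer satisfying this is n = 2.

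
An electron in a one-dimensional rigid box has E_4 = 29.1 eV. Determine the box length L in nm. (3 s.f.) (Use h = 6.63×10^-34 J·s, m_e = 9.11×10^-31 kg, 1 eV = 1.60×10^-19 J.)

From E_n = n²h²/(8m_eL²), L = n·h/√(8m_eE_n).
E_4 = 29.1 eV = 4.656×10^-18 J, so L = 4·6.63×10^-34/√(8·9.11×10^-31·4.656×10^-18) = 4.55×10^-10 m = 0.455 nm.

L = 0.455 nm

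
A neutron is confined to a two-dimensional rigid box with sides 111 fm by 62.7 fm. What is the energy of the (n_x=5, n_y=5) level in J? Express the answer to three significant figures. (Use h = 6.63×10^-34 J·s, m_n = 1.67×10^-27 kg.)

E = 2.76×10^-13 J

For a 2D rectangular well E = (h²/8m_n)·Σ n_i²/L_i² = (6.63×10^-34)²/(8·1.67×10^-27) · [5²/(111 fm)² + 5²/(62.7 fm)²].
Evaluating gives E = 2.76×10^-13 J.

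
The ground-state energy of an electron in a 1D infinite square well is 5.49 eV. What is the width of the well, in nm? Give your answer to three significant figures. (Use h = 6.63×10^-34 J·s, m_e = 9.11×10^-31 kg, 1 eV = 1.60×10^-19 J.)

From E_n = n²h²/(8m_eL²), L = n·h/√(8m_eE_n).
E_1 = 5.49 eV = 8.784×10^-19 J, so L = 1·6.63×10^-34/√(8·9.11×10^-31·8.784×10^-19) = 2.62×10^-10 m = 0.262 nm.

L = 0.262 nm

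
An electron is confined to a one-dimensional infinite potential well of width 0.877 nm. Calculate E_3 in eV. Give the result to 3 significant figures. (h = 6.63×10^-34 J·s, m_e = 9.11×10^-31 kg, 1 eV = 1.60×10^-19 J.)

E_3 = 4.41 eV

For an infinite well E_n = n²h²/(8m_eL²), so E_1 = h²/(8m_eL²) = (6.63×10^-34)²/(8·9.11×10^-31·(8.77×10^-10 m)²) = 7.842×10^-20 J.
Then E_3 = 3²·E_1 = 9·7.842×10^-20 J = 7.058×10^-19 J.
Converting, E_3 = 7.058×10^-19 J / (1.60×10^-19 J/eV) = 4.41 eV.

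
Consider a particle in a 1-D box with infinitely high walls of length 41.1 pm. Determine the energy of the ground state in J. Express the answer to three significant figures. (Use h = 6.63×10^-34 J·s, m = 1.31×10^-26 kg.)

E_1 = 2.48×10^-21 J

For an infinite well E_n = n²h²/(8mL²), so E_1 = h²/(8mL²) = (6.63×10^-34)²/(8·1.31×10^-26·(4.11×10^-11 m)²) = 2.483×10^-21 J.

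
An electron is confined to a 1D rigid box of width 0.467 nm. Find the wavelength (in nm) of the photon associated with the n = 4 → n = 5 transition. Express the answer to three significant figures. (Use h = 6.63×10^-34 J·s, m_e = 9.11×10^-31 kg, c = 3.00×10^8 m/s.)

λ = 79.9 nm

E_1 = h²/(8m_eL²) = 2.766×10^-19 J, so ΔE = (5² − 4²)E_1 = 2.489×10^-18 J.
λ = hc/ΔE = (6.63×10^-34·3.00×10^8)/2.489×10^-18 = 7.99×10^-8 m = 79.9 nm.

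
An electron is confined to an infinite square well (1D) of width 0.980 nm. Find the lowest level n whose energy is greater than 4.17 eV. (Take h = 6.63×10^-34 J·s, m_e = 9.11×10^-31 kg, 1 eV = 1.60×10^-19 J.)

n = 4

E_1 = h²/(8m_eL²) = 6.280×10^-20 J = 0.3925 eV.
Need n² > 4.17/0.3925 = 10.62, i.e. n > 3.259.
The smallest integer satisfying this is n = 4.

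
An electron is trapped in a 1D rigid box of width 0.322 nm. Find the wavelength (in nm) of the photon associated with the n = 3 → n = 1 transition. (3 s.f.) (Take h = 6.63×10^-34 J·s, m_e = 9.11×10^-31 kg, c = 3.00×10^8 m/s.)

λ = 42.7 nm

E_1 = h²/(8m_eL²) = 5.817×10^-19 J, so ΔE = (3² − 1²)E_1 = 4.654×10^-18 J.
λ = hc/ΔE = (6.63×10^-34·3.00×10^8)/4.654×10^-18 = 4.27×10^-8 m = 42.7 nm.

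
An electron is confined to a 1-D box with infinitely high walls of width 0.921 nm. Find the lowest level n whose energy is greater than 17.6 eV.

E_1 = h²/(8m_eL²) = 7.103×10^-20 J = 0.4434 eV.
Need n² > 17.6/0.4434 = 39.69, i.e. n > 6.300.
The smallest integer satisfying this is n = 7.

n = 7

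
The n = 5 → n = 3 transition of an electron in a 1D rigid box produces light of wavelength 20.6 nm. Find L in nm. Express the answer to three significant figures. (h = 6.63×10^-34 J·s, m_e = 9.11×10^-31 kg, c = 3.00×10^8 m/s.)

L = 0.316 nm

The photon carries ΔE = hc/λ = 6.63×10^-34·3.00×10^8/2.06×10^-8 m = 9.655×10^-18 J.
Since ΔE = (5² − 3²)E_1, E_1 = 6.034×10^-19 J, and L = h/√(8m_eE_1) = 3.16×10^-10 m = 0.316 nm.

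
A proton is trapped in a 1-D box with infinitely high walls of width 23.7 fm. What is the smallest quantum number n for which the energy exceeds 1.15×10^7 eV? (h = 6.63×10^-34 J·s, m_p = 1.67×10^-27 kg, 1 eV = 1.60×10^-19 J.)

n = 6

E_1 = h²/(8m_pL²) = 5.858×10^-14 J = 3.661×10^5 eV.
Need n² > 1.15×10^7/3.661×10^5 = 31.41, i.e. n > 5.604.
The smallest integer satisfying this is n = 6.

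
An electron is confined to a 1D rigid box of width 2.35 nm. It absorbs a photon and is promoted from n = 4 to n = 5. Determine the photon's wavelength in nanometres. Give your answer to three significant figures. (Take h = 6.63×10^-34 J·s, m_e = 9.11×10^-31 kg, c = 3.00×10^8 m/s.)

E_1 = h²/(8m_eL²) = 1.092×10^-20 J, so ΔE = (5² − 4²)E_1 = 9.828×10^-20 J.
λ = hc/ΔE = (6.63×10^-34·3.00×10^8)/9.828×10^-20 = 2.02×10^-6 m = 2.02×10^3 nm.

λ = 2.02×10^3 nm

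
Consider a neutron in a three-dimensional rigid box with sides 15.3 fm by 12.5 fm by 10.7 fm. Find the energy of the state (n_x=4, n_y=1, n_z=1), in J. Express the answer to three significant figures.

E = 2.74×10^-12 J

For a 3D rectangular well E = (h²/8m_n)·Σ n_i²/L_i² = (6.626×10^-34)²/(8·1.675×10^-27) · [4²/(15.3 fm)² + 1²/(12.5 fm)² + 1²/(10.7 fm)²].
Evaluating gives E = 2.74×10^-12 J.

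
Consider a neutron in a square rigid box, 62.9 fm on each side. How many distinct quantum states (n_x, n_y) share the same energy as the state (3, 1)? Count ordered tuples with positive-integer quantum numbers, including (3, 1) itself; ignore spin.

degeneracy = 2

The level has n_x² + n_y² = 10. The ordered positive-integer solutions are (1, 3), (3, 1).
That gives 2 states.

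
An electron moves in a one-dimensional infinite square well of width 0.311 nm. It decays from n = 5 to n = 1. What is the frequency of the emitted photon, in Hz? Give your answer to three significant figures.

f = 2.26×10^16 Hz

E_1 = h²/(8m_eL²) = 6.229×10^-19 J and ΔE = (5² − 1²)E_1 = 1.495×10^-17 J.
f = ΔE/h = 1.495×10^-17/6.626×10^-34 = 2.26×10^16 Hz.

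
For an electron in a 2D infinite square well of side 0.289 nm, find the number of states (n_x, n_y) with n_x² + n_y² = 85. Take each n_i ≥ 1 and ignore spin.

degeneracy = 4

The level has n_x² + n_y² = 85. The ordered positive-integer solutions are (2, 9), (6, 7), (7, 6), (9, 2).
That gives 4 states.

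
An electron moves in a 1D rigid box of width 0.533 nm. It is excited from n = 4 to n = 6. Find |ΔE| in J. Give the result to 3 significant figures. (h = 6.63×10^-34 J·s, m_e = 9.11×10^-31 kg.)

E_1 = h²/(8m_eL²) = 2.123×10^-19 J.
|ΔE| = |4² − 6²|·E_1 = 20·2.123×10^-19 J = 4.25×10^-18 J.

|ΔE| = 4.25×10^-18 J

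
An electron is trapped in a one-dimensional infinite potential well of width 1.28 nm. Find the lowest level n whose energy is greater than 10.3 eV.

n = 7

E_1 = h²/(8m_eL²) = 3.677×10^-20 J = 0.2295 eV.
Need n² > 10.3/0.2295 = 44.88, i.e. n > 6.699.
The smallest integer satisfying this is n = 7.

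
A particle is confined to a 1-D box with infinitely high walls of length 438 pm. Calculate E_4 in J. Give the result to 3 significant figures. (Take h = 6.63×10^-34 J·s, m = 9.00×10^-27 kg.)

E_4 = 5.09×10^-22 J

For an infinite well E_n = n²h²/(8mL²), so E_1 = h²/(8mL²) = (6.63×10^-34)²/(8·9.00×10^-27·(4.38×10^-10 m)²) = 3.182×10^-23 J.
Then E_4 = 4²·E_1 = 16·3.182×10^-23 J = 5.09×10^-22 J.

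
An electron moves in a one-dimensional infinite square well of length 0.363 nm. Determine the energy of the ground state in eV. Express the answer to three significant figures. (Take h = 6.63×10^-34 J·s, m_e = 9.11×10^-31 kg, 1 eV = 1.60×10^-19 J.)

For an infinite well E_n = n²h²/(8m_eL²), so E_1 = h²/(8m_eL²) = (6.63×10^-34)²/(8·9.11×10^-31·(3.63×10^-10 m)²) = 4.577×10^-19 J.
Converting, E_1 = 4.577×10^-19 J / (1.60×10^-19 J/eV) = 2.86 eV.

E_1 = 2.86 eV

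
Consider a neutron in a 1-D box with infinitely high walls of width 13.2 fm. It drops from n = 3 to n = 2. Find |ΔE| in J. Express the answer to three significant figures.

E_1 = h²/(8m_nL²) = 1.880×10^-13 J.
|ΔE| = |3² − 2²|·E_1 = 5·1.880×10^-13 J = 9.40×10^-13 J.

|ΔE| = 9.40×10^-13 J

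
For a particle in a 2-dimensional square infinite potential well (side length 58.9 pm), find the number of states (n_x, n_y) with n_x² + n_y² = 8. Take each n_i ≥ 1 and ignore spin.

The level has n_x² + n_y² = 8. The ordered positive-integer solutions are (2, 2).
That gives 1 state.

degeneracy = 1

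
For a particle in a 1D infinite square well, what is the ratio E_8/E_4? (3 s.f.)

4.00

E_n ∝ n², so E_8/E_4 = 8²/4² = 64/16 = 4.00.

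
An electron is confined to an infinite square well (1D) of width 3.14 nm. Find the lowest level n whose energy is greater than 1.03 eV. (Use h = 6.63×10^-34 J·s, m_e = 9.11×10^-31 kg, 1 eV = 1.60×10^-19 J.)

E_1 = h²/(8m_eL²) = 6.117×10^-21 J = 0.03823 eV.
Need n² > 1.03/0.03823 = 26.94, i.e. n > 5.190.
The smallest integer satisfying this is n = 6.

n = 6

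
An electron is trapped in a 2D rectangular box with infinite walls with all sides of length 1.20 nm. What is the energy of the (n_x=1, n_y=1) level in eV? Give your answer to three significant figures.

For a 2D rectangular well E = (h²/8m_e)·Σ n_i²/L_i² = (6.626×10^-34)²/(8·9.109×10^-31) · [1²/(1.20 nm)² + 1²/(1.20 nm)²].
Evaluating gives E = 8.368×10^-20 J = 0.522 eV.

E = 0.522 eV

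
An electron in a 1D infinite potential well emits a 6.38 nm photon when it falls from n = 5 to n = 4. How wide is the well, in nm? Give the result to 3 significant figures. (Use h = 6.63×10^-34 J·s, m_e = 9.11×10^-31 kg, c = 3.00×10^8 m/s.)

L = 0.132 nm

The photon carries ΔE = hc/λ = 6.63×10^-34·3.00×10^8/6.38×10^-9 m = 3.118×10^-17 J.
Since ΔE = (5² − 4²)E_1, E_1 = 3.464×10^-18 J, and L = h/√(8m_eE_1) = 1.32×10^-10 m = 0.132 nm.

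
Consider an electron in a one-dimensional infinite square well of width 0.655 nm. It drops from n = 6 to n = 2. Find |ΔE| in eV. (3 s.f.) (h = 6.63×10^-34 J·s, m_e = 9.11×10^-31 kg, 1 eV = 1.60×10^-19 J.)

E_1 = h²/(8m_eL²) = 1.406×10^-19 J.
|ΔE| = |6² − 2²|·E_1 = 32·1.406×10^-19 J = 4.499×10^-18 J = 28.1 eV.

|ΔE| = 28.1 eV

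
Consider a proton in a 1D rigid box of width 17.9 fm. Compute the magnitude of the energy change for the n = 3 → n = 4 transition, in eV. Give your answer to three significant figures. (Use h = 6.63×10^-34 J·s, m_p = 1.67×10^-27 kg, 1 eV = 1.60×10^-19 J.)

|ΔE| = 4.49×10^6 eV

E_1 = h²/(8m_pL²) = 1.027×10^-13 J.
|ΔE| = |3² − 4²|·E_1 = 7·1.027×10^-13 J = 7.189×10^-13 J = 4.49×10^6 eV.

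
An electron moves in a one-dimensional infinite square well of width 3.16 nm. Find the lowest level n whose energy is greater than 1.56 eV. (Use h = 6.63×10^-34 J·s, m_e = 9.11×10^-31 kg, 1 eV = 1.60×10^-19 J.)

n = 7

E_1 = h²/(8m_eL²) = 6.040×10^-21 J = 0.03775 eV.
Need n² > 1.56/0.03775 = 41.32, i.e. n > 6.428.
The smallest integer satisfying this is n = 7.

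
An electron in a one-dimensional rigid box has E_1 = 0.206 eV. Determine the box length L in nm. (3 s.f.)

L = 1.35 nm

From E_n = n²h²/(8m_eL²), L = n·h/√(8m_eE_n).
E_1 = 0.206 eV = 3.300×10^-20 J, so L = 1·6.626×10^-34/√(8·9.109×10^-31·3.300×10^-20) = 1.35×10^-9 m = 1.35 nm.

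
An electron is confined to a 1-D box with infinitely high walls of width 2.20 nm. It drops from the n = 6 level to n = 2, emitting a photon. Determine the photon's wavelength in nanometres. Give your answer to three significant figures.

E_1 = h²/(8m_eL²) = 1.245×10^-20 J, so ΔE = (6² − 2²)E_1 = 3.984×10^-19 J.
λ = hc/ΔE = (6.626×10^-34·2.998×10^8)/3.984×10^-19 = 4.99×10^-7 m = 499 nm.

λ = 499 nm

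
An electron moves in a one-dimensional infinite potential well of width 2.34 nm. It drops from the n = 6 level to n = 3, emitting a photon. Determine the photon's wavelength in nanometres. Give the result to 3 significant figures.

E_1 = h²/(8m_eL²) = 1.100×10^-20 J, so ΔE = (6² − 3²)E_1 = 2.970×10^-19 J.
λ = hc/ΔE = (6.626×10^-34·2.998×10^8)/2.970×10^-19 = 6.69×10^-7 m = 669 nm.

λ = 669 nm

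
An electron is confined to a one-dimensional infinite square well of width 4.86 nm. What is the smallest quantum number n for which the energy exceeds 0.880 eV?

n = 8

E_1 = h²/(8m_eL²) = 2.551×10^-21 J = 0.01592 eV.
Need n² > 0.880/0.01592 = 55.28, i.e. n > 7.435.
The smallest integer satisfying this is n = 8.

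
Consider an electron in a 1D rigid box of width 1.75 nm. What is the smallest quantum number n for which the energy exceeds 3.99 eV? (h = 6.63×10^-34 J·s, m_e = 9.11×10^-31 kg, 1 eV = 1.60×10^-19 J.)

E_1 = h²/(8m_eL²) = 1.969×10^-20 J = 0.1231 eV.
Need n² > 3.99/0.1231 = 32.41, i.e. n > 5.693.
The smallest integer satisfying this is n = 6.

n = 6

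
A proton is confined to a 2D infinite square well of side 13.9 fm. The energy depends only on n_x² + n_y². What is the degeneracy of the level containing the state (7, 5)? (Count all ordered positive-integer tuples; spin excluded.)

The level has n_x² + n_y² = 74. The ordered positive-integer solutions are (5, 7), (7, 5).
That gives 2 states.

degeneracy = 2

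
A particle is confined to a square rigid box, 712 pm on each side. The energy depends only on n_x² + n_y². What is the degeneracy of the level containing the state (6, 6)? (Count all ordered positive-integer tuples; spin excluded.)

degeneracy = 1

The level has n_x² + n_y² = 72. The ordered positive-integer solutions are (6, 6).
That gives 1 state.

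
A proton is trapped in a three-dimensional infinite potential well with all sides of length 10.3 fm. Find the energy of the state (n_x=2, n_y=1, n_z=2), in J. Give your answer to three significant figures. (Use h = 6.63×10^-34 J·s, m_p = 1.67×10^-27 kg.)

E = 2.79×10^-12 J

For a 3D rectangular well E = (h²/8m_p)·Σ n_i²/L_i² = (6.63×10^-34)²/(8·1.67×10^-27) · [2²/(10.3 fm)² + 1²/(10.3 fm)² + 2²/(10.3 fm)²].
Evaluating gives E = 2.79×10^-12 J.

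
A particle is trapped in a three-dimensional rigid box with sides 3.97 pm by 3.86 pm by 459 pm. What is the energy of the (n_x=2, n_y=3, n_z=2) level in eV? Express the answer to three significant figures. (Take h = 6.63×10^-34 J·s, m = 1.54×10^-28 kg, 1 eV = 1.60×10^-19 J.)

For a 3D rectangular well E = (h²/8m)·Σ n_i²/L_i² = (6.63×10^-34)²/(8·1.54×10^-28) · [2²/(3.97 pm)² + 3²/(3.86 pm)² + 2²/(459 pm)²].
Evaluating gives E = 3.061×10^-16 J = 1.91×10^3 eV.

E = 1.91×10^3 eV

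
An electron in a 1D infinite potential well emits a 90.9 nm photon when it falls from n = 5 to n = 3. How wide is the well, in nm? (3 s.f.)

L = 0.664 nm

The photon carries ΔE = hc/λ = 6.626×10^-34·2.998×10^8/9.09×10^-8 m = 2.185×10^-18 J.
Since ΔE = (5² − 3²)E_1, E_1 = 1.366×10^-19 J, and L = h/√(8m_eE_1) = 6.64×10^-10 m = 0.664 nm.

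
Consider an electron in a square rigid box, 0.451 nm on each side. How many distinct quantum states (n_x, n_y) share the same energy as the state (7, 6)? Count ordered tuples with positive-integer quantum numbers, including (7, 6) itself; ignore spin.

The level has n_x² + n_y² = 85. The ordered positive-integer solutions are (2, 9), (6, 7), (7, 6), (9, 2).
That gives 4 states.

degeneracy = 4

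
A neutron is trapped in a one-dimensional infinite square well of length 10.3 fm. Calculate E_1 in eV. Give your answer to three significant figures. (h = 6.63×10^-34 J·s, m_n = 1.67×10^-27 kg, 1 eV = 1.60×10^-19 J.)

For an infinite well E_n = n²h²/(8m_nL²), so E_1 = h²/(8m_nL²) = (6.63×10^-34)²/(8·1.67×10^-27·(1.03×10^-14 m)²) = 3.101×10^-13 J.
Converting, E_1 = 3.101×10^-13 J / (1.60×10^-19 J/eV) = 1.94×10^6 eV.

E_1 = 1.94×10^6 eV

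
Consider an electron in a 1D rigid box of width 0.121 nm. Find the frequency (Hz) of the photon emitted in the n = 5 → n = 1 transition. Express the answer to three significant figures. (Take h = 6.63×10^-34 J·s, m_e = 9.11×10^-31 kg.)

f = 1.49×10^17 Hz

E_1 = h²/(8m_eL²) = 4.120×10^-18 J and ΔE = (5² − 1²)E_1 = 9.888×10^-17 J.
f = ΔE/h = 9.888×10^-17/6.63×10^-34 = 1.49×10^17 Hz.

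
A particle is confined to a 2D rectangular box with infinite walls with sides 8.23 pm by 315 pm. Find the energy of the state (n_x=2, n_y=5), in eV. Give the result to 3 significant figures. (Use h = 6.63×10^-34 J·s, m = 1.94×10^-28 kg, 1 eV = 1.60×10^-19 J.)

E = 105 eV

For a 2D rectangular well E = (h²/8m)·Σ n_i²/L_i² = (6.63×10^-34)²/(8·1.94×10^-28) · [2²/(8.23 pm)² + 5²/(315 pm)²].
Evaluating gives E = 1.680×10^-17 J = 105 eV.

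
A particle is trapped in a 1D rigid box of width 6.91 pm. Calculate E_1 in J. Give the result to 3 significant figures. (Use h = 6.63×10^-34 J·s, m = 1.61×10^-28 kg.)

E_1 = 7.15×10^-18 J

For an infinite well E_n = n²h²/(8mL²), so E_1 = h²/(8mL²) = (6.63×10^-34)²/(8·1.61×10^-28·(6.91×10^-12 m)²) = 7.148×10^-18 J.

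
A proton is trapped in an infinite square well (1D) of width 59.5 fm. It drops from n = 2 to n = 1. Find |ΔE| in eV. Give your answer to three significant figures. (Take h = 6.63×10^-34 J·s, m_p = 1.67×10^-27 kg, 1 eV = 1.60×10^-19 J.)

|ΔE| = 1.74×10^5 eV

E_1 = h²/(8m_pL²) = 9.294×10^-15 J.
|ΔE| = |2² − 1²|·E_1 = 3·9.294×10^-15 J = 2.788×10^-14 J = 1.74×10^5 eV.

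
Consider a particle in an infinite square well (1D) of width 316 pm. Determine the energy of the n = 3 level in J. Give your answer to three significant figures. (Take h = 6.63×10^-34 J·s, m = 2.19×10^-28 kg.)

For an infinite well E_n = n²h²/(8mL²), so E_1 = h²/(8mL²) = (6.63×10^-34)²/(8·2.19×10^-28·(3.16×10^-10 m)²) = 2.513×10^-21 J.
Then E_3 = 3²·E_1 = 9·2.513×10^-21 J = 2.26×10^-20 J.

E_3 = 2.26×10^-20 J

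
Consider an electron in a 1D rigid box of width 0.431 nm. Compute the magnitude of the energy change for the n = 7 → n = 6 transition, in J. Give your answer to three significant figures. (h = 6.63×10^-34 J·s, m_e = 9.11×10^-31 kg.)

E_1 = h²/(8m_eL²) = 3.247×10^-19 J.
|ΔE| = |7² − 6²|·E_1 = 13·3.247×10^-19 J = 4.22×10^-18 J.

|ΔE| = 4.22×10^-18 J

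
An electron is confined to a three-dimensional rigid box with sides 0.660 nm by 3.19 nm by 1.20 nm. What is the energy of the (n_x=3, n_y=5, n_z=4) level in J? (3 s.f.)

For a 3D rectangular well E = (h²/8m_e)·Σ n_i²/L_i² = (6.626×10^-34)²/(8·9.109×10^-31) · [3²/(0.660 nm)² + 5²/(3.19 nm)² + 4²/(1.20 nm)²].
Evaluating gives E = 2.06×10^-18 J.

E = 2.06×10^-18 J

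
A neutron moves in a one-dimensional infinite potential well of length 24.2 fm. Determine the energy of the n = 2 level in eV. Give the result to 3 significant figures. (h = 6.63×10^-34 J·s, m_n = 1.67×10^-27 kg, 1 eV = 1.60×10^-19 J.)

For an infinite well E_n = n²h²/(8m_nL²), so E_1 = h²/(8m_nL²) = (6.63×10^-34)²/(8·1.67×10^-27·(2.42×10^-14 m)²) = 5.618×10^-14 J.
Then E_2 = 2²·E_1 = 4·5.618×10^-14 J = 2.247×10^-13 J.
Converting, E_2 = 2.247×10^-13 J / (1.60×10^-19 J/eV) = 1.40×10^6 eV.

E_2 = 1.40×10^6 eV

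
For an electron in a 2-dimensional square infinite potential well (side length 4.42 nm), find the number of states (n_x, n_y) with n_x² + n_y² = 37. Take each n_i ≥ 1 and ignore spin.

The level has n_x² + n_y² = 37. The ordered positive-integer solutions are (1, 6), (6, 1).
That gives 2 states.

degeneracy = 2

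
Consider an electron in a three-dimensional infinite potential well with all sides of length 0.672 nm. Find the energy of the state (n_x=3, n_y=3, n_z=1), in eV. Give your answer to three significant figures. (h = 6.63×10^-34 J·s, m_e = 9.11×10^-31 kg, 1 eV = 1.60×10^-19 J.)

E = 15.9 eV

For a 3D rectangular well E = (h²/8m_e)·Σ n_i²/L_i² = (6.63×10^-34)²/(8·9.11×10^-31) · [3²/(0.672 nm)² + 3²/(0.672 nm)² + 1²/(0.672 nm)²].
Evaluating gives E = 2.538×10^-18 J = 15.9 eV.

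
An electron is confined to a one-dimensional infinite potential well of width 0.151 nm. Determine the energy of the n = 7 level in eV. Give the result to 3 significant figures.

For an infinite well E_n = n²h²/(8m_eL²), so E_1 = h²/(8m_eL²) = (6.626×10^-34)²/(8·9.109×10^-31·(1.51×10^-10 m)²) = 2.642×10^-18 J.
Then E_7 = 7²·E_1 = 49·2.642×10^-18 J = 1.295×10^-16 J.
Converting, E_7 = 1.295×10^-16 J / (1.602×10^-19 J/eV) = 808 eV.

E_7 = 808 eV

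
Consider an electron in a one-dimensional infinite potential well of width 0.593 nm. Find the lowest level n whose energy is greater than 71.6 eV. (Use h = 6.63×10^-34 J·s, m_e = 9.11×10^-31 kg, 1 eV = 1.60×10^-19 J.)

E_1 = h²/(8m_eL²) = 1.715×10^-19 J = 1.072 eV.
Need n² > 71.6/1.072 = 66.79, i.e. n > 8.173.
The smallest integer satisfying this is n = 9.

n = 9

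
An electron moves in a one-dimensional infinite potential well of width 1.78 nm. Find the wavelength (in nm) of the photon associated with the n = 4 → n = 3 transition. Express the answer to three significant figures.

E_1 = h²/(8m_eL²) = 1.902×10^-20 J, so ΔE = (4² − 3²)E_1 = 1.331×10^-19 J.
λ = hc/ΔE = (6.626×10^-34·2.998×10^8)/1.331×10^-19 = 1.49×10^-6 m = 1.49×10^3 nm.

λ = 1.49×10^3 nm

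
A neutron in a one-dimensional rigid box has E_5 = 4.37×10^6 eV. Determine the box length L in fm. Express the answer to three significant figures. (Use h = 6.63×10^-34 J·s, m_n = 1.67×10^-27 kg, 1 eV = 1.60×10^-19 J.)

From E_n = n²h²/(8m_nL²), L = n·h/√(8m_nE_n).
E_5 = 4.37×10^6 eV = 6.992×10^-13 J, so L = 5·6.63×10^-34/√(8·1.67×10^-27·6.992×10^-13) = 3.43×10^-14 m = 34.3 fm.

L = 34.3 fm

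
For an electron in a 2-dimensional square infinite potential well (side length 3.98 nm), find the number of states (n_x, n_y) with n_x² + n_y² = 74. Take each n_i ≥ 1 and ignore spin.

The level has n_x² + n_y² = 74. The ordered positive-integer solutions are (5, 7), (7, 5).
That gives 2 states.

degeneracy = 2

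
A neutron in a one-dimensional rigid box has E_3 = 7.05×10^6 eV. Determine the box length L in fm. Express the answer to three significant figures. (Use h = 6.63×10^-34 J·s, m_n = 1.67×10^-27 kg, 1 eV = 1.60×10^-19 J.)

From E_n = n²h²/(8m_nL²), L = n·h/√(8m_nE_n).
E_3 = 7.05×10^6 eV = 1.128×10^-12 J, so L = 3·6.63×10^-34/√(8·1.67×10^-27·1.128×10^-12) = 1.62×10^-14 m = 16.2 fm.

L = 16.2 fm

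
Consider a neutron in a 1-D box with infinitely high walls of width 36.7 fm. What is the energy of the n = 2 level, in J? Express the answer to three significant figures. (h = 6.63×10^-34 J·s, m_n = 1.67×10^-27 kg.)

E_2 = 9.77×10^-14 J

For an infinite well E_n = n²h²/(8m_nL²), so E_1 = h²/(8m_nL²) = (6.63×10^-34)²/(8·1.67×10^-27·(3.67×10^-14 m)²) = 2.443×10^-14 J.
Then E_2 = 2²·E_1 = 4·2.443×10^-14 J = 9.77×10^-14 J.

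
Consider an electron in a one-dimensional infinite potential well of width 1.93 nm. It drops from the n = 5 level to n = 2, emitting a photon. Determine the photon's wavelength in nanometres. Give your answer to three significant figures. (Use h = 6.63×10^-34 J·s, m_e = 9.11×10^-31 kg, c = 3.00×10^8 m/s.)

λ = 585 nm

E_1 = h²/(8m_eL²) = 1.619×10^-20 J, so ΔE = (5² − 2²)E_1 = 3.400×10^-19 J.
λ = hc/ΔE = (6.63×10^-34·3.00×10^8)/3.400×10^-19 = 5.85×10^-7 m = 585 nm.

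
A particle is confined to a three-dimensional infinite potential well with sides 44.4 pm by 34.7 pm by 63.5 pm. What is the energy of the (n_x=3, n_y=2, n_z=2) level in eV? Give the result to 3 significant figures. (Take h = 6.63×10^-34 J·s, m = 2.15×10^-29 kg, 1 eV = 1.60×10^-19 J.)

E = 142 eV

For a 3D rectangular well E = (h²/8m)·Σ n_i²/L_i² = (6.63×10^-34)²/(8·2.15×10^-29) · [3²/(44.4 pm)² + 2²/(34.7 pm)² + 2²/(63.5 pm)²].
Evaluating gives E = 2.269×10^-17 J = 142 eV.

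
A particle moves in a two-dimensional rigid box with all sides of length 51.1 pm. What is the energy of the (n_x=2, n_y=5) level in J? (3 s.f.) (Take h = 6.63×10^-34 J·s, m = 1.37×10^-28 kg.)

For a 2D rectangular well E = (h²/8m)·Σ n_i²/L_i² = (6.63×10^-34)²/(8·1.37×10^-28) · [2²/(51.1 pm)² + 5²/(51.1 pm)²].
Evaluating gives E = 4.45×10^-18 J.

E = 4.45×10^-18 J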